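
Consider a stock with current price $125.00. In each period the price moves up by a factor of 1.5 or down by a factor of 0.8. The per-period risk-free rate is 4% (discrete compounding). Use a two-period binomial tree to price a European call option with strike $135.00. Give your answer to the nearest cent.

Risk-neutral probability p = (1 + 0.04 − 0.8)/(1.5 − 0.8) = 0.2400/0.7000 = 0.3429
Terminal stock prices: S_uu = 281.2, S_ud = 150, S_dd = 80
Terminal payoffs (S − K): max(146.2, 0) = 146.2, max(15, 0) = 15, max(-55, 0) = 0
Node u (S = 187.5): V_u = 1/1.04·[0.3429·146.2500 + 0.6571·15.0000] = 57.6923
Node d (S = 100): V_d = 1/1.04·[0.3429·15.0000 + 0.6571·0.0000] = 4.9451
Node 0 (S = 125): V_0 = 1/1.04·[0.3429·57.6923 + 0.6571·4.9451] = 22.1441

$22.14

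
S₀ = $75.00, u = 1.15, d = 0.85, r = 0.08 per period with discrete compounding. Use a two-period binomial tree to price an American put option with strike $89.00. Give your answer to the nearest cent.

Risk-neutral probability p = (1 + 0.08 − 0.85)/(1.15 − 0.85) = 0.2300/0.3000 = 0.7667
Terminal stock prices: S_uu = 99.19, S_ud = 73.31, S_dd = 54.19
Terminal payoffs (K − S): max(-10.19, 0) = 0, max(15.69, 0) = 15.69, max(34.81, 0) = 34.81
Node u (S = 86.25): continuation = 1/1.08·[0.7667·0.0000 + 0.2333·15.6875] = 3.3893; exercise value = 2.7500 ≤ continuation, so V_u = 3.3893
Node d (S = 63.75): continuation = 1/1.08·[0.7667·15.6875 + 0.2333·34.8125] = 18.6574; exercise value = 25.2500 > continuation, so V_d = 25.2500 (exercise)
Node 0 (S = 75): continuation = 1/1.08·[0.7667·3.3893 + 0.2333·25.2500] = 7.8612; exercise value = 14.0000 > continuation, so V_0 = 14.0000 (exercise)

$14.00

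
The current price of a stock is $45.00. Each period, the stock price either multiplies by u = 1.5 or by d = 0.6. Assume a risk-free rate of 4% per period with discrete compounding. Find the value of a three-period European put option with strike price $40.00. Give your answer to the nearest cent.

$8.94

Risk-neutral probability p = (1 + 0.04 − 0.6)/(1.5 − 0.6) = 0.4400/0.9000 = 0.4889
Terminal stock prices: S_uuu = 151.9, S_uud = 60.75, S_udd = 24.3, S_ddd = 9.72
Terminal payoffs (K − S): max(-111.9, 0) = 0, max(-20.75, 0) = 0, max(15.7, 0) = 15.7, max(30.28, 0) = 30.28
Node uu (S = 101.2): V_uu = 1/1.04·[0.4889·0.0000 + 0.5111·0.0000] = 0.0000
Node ud (S = 40.5): V_ud = 1/1.04·[0.4889·0.0000 + 0.5111·15.7000] = 7.7158
Node dd (S = 16.2): V_dd = 1/1.04·[0.4889·15.7000 + 0.5111·30.2800] = 22.2615
Node u (S = 67.5): V_u = 1/1.04·[0.4889·0.0000 + 0.5111·7.7158] = 3.7920
Node d (S = 27): V_d = 1/1.04·[0.4889·7.7158 + 0.5111·22.2615] = 14.5676
Node 0 (S = 45): V_0 = 1/1.04·[0.4889·3.7920 + 0.5111·14.5676] = 8.9418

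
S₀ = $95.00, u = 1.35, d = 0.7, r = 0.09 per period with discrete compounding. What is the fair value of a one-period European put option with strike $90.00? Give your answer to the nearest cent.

$8.62

Risk-neutral probability p = (1 + 0.09 − 0.7)/(1.35 − 0.7) = 0.3900/0.6500 = 0.6000
Terminal stock prices: S_u = 128.2, S_d = 66.5
Terminal payoffs (K − S): max(-38.25, 0) = 0, max(23.5, 0) = 23.5
Node 0 (S = 95): V_0 = 1/1.09·[0.6000·0.0000 + 0.4000·23.5000] = 8.6239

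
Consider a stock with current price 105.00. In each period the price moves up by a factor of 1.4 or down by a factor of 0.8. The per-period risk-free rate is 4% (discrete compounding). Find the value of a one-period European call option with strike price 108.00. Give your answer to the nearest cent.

Risk-neutral probability p = (1 + 0.04 − 0.8)/(1.4 − 0.8) = 0.2400/0.6000 = 0.4000
Terminal stock prices: S_u = 147, S_d = 84
Terminal payoffs (S − K): max(39, 0) = 39, max(-24, 0) = 0
Node 0 (S = 105): V_0 = 1/1.04·[0.4000·39.0000 + 0.6000·0.0000] = 15.0000

15.00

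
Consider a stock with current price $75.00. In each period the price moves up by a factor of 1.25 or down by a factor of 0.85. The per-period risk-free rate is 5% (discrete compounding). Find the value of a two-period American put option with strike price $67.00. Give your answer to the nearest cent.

Risk-neutral probability p = (1 + 0.05 − 0.85)/(1.25 − 0.85) = 0.2000/0.4000 = 0.5000
Terminal stock prices: S_uu = 117.2, S_ud = 79.69, S_dd = 54.19
Terminal payoffs (K − S): max(-50.19, 0) = 0, max(-12.69, 0) = 0, max(12.81, 0) = 12.81
Node u (S = 93.75): continuation = 1/1.05·[0.5000·0.0000 + 0.5000·0.0000] = 0.0000; exercise value = 0.0000 ≤ continuation, so V_u = 0.0000
Node d (S = 63.75): continuation = 1/1.05·[0.5000·0.0000 + 0.5000·12.8125] = 6.1012; exercise value = 3.2500 ≤ continuation, so V_d = 6.1012
Node 0 (S = 75): continuation = 1/1.05·[0.5000·0.0000 + 0.5000·6.1012] = 2.9053; exercise value = 0.0000 ≤ continuation, so V_0 = 2.9053

$2.91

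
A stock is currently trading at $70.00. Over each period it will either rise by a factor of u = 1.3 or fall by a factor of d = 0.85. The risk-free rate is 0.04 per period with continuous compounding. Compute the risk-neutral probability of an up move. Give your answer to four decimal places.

p = 0.4240

Risk-neutral probability p = (e^0.04 − 0.85)/(1.3 − 0.85) = 0.1908/0.4500 = 0.4240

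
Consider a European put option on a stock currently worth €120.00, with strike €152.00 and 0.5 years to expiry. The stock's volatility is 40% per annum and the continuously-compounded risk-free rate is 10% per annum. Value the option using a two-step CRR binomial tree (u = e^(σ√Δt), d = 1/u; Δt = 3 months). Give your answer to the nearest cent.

CRR parameters: u = e^(σ√Δt) = e^(0.4·√0.25) = 1.2214, d = 1/u = 0.8187
Per-period rate: rΔt = 0.1·0.25 = 0.025, so R = e^0.025 = 1.0253
Risk-neutral probability p = (e^0.025 − 0.8187)/(1.2214 − 0.8187) = 0.2066/0.4027 = 0.5130
Terminal stock prices: S_uu = 179, S_ud = 120, S_dd = 80.44
Terminal payoffs (K − S): max(-27.02, 0) = 0, max(32, 0) = 32, max(71.56, 0) = 71.56
Node u (S = 146.6): V_u = e^(−0.025)·[0.5130·0.0000 + 0.4870·32.0000] = 15.1982
Node d (S = 98.25): V_d = e^(−0.025)·[0.5130·32.0000 + 0.4870·71.5616] = 49.9994
Node 0 (S = 120): V_0 = e^(−0.025)·[0.5130·15.1982 + 0.4870·49.9994] = 31.3515

€31.35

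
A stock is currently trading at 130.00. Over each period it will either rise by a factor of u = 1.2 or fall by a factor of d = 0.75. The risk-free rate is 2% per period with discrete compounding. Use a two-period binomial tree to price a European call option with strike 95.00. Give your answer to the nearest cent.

42.05

Risk-neutral probability p = (1 + 0.02 − 0.75)/(1.2 − 0.75) = 0.2700/0.4500 = 0.6000
Terminal stock prices: S_uu = 187.2, S_ud = 117, S_dd = 73.12
Terminal payoffs (S − K): max(92.2, 0) = 92.2, max(22, 0) = 22, max(-21.88, 0) = 0
Node u (S = 156): V_u = 1/1.02·[0.6000·92.2000 + 0.4000·22.0000] = 62.8627
Node d (S = 97.5): V_d = 1/1.02·[0.6000·22.0000 + 0.4000·0.0000] = 12.9412
Node 0 (S = 130): V_0 = 1/1.02·[0.6000·62.8627 + 0.4000·12.9412] = 42.0531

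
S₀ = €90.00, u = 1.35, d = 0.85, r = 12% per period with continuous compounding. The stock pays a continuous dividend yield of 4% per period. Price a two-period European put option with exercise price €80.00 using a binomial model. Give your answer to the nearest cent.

Per-period risk-free factor R = e^0.12 = 1.1275; dividend-adjusted growth = e^(0.12−0.04) = 1.0833.
Risk-neutral probability p = (1.0833 − 0.85)/(1.35 − 0.85) = 0.2333/0.5000 = 0.4666
Terminal stock prices: S_uu = 164, S_ud = 103.3, S_dd = 65.02
Terminal payoffs (K − S): max(-84.03, 0) = 0, max(-23.28, 0) = 0, max(14.98, 0) = 14.98
Node u (S = 121.5): V_u = e^(−0.12)·[0.4666·0.0000 + 0.5334·0.0000] = 0.0000
Node d (S = 76.5): V_d = e^(−0.12)·[0.4666·0.0000 + 0.5334·14.9750] = 7.0848
Node 0 (S = 90): V_0 = e^(−0.12)·[0.4666·0.0000 + 0.5334·7.0848] = 3.3518

€3.35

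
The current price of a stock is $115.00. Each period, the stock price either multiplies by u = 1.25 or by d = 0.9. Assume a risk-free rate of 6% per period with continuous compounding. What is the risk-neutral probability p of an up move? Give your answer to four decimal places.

p = 0.4624

Risk-neutral probability p = (e^0.06 − 0.9)/(1.25 − 0.9) = 0.1618/0.3500 = 0.4624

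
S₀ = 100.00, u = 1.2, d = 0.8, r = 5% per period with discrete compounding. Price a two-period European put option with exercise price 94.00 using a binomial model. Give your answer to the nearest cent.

Risk-neutral probability p = (1 + 0.05 − 0.8)/(1.2 − 0.8) = 0.2500/0.4000 = 0.6250
Terminal stock prices: S_uu = 144, S_ud = 96, S_dd = 64
Terminal payoffs (K − S): max(-50, 0) = 0, max(-2, 0) = 0, max(30, 0) = 30
Node u (S = 120): V_u = 1/1.05·[0.6250·0.0000 + 0.3750·0.0000] = 0.0000
Node d (S = 80): V_d = 1/1.05·[0.6250·0.0000 + 0.3750·30.0000] = 10.7143
Node 0 (S = 100): V_0 = 1/1.05·[0.6250·0.0000 + 0.3750·10.7143] = 3.8265

3.83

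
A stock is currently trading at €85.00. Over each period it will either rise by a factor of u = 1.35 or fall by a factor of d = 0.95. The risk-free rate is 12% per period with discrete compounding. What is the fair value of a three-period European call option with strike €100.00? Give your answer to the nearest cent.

Risk-neutral probability p = (1 + 0.12 − 0.95)/(1.35 − 0.95) = 0.1700/0.4000 = 0.4250
Terminal stock prices: S_uuu = 209.1, S_uud = 147.2, S_udd = 103.6, S_ddd = 72.88
Terminal payoffs (S − K): max(109.1, 0) = 109.1, max(47.17, 0) = 47.17, max(3.562, 0) = 3.562, max(-27.12, 0) = 0
Node uu (S = 154.9): V_uu = 1/1.12·[0.4250·109.1319 + 0.5750·47.1669] = 65.6268
Node ud (S = 109): V_ud = 1/1.12·[0.4250·47.1669 + 0.5750·3.5619] = 19.7268
Node dd (S = 76.71): V_dd = 1/1.12·[0.4250·3.5619 + 0.5750·0.0000] = 1.3516
Node u (S = 114.8): V_u = 1/1.12·[0.4250·65.6268 + 0.5750·19.7268] = 35.0306
Node d (S = 80.75): V_d = 1/1.12·[0.4250·19.7268 + 0.5750·1.3516] = 8.1795
Node 0 (S = 85): V_0 = 1/1.12·[0.4250·35.0306 + 0.5750·8.1795] = 17.4922

€17.49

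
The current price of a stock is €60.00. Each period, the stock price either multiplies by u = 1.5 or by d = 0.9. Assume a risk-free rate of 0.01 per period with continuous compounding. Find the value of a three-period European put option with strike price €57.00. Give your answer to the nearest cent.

€7.01

Risk-neutral probability p = (e^0.01 − 0.9)/(1.5 − 0.9) = 0.1101/0.6000 = 0.1834
Terminal stock prices: S_uuu = 202.5, S_uud = 121.5, S_udd = 72.9, S_ddd = 43.74
Terminal payoffs (K − S): max(-145.5, 0) = 0, max(-64.5, 0) = 0, max(-15.9, 0) = 0, max(13.26, 0) = 13.26
Node uu (S = 135): V_uu = e^(−0.01)·[0.1834·0.0000 + 0.8166·0.0000] = 0.0000
Node ud (S = 81): V_ud = e^(−0.01)·[0.1834·0.0000 + 0.8166·0.0000] = 0.0000
Node dd (S = 48.6): V_dd = e^(−0.01)·[0.1834·0.0000 + 0.8166·13.2600] = 10.7202
Node u (S = 90): V_u = e^(−0.01)·[0.1834·0.0000 + 0.8166·0.0000] = 0.0000
Node d (S = 54): V_d = e^(−0.01)·[0.1834·0.0000 + 0.8166·10.7202] = 8.6668
Node 0 (S = 60): V_0 = e^(−0.01)·[0.1834·0.0000 + 0.8166·8.6668] = 7.0067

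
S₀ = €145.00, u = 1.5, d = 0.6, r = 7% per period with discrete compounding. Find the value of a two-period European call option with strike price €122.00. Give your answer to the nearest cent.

Risk-neutral probability p = (1 + 0.07 − 0.6)/(1.5 − 0.6) = 0.4700/0.9000 = 0.5222
Terminal stock prices: S_uu = 326.2, S_ud = 130.5, S_dd = 52.2
Terminal payoffs (S − K): max(204.2, 0) = 204.2, max(8.5, 0) = 8.5, max(-69.8, 0) = 0
Node u (S = 217.5): V_u = 1/1.07·[0.5222·204.2500 + 0.4778·8.5000] = 103.4813
Node d (S = 87): V_d = 1/1.07·[0.5222·8.5000 + 0.4778·0.0000] = 4.1485
Node 0 (S = 145): V_0 = 1/1.07·[0.5222·103.4813 + 0.4778·4.1485] = 52.3573

€52.36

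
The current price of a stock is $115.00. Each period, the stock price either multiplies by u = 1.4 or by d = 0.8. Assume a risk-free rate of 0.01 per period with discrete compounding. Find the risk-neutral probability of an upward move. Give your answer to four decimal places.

Risk-neutral probability p = (1 + 0.01 − 0.8)/(1.4 − 0.8) = 0.2100/0.6000 = 0.3500

p = 0.3500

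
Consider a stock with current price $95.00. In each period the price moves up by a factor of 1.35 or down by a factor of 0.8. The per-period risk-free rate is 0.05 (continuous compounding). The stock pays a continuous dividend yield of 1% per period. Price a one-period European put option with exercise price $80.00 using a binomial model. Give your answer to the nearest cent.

Per-period risk-free factor R = e^0.05 = 1.0513; dividend-adjusted growth = e^(0.05−0.01) = 1.0408.
Risk-neutral probability p = (1.0408 − 0.8)/(1.35 − 0.8) = 0.2408/0.5500 = 0.4378
Terminal stock prices: S_u = 128.2, S_d = 76
Terminal payoffs (K − S): max(-48.25, 0) = 0, max(4, 0) = 4
Node 0 (S = 95): V_0 = e^(−0.05)·[0.4378·0.0000 + 0.5622·4.0000] = 2.1390

$2.14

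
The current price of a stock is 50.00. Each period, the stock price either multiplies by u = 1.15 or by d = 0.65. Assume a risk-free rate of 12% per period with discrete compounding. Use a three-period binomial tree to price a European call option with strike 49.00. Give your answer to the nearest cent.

15.99

Risk-neutral probability p = (1 + 0.12 − 0.65)/(1.15 − 0.65) = 0.4700/0.5000 = 0.9400
Terminal stock prices: S_uuu = 76.04, S_uud = 42.98, S_udd = 24.29, S_ddd = 13.73
Terminal payoffs (S − K): max(27.04, 0) = 27.04, max(-6.019, 0) = 0, max(-24.71, 0) = 0, max(-35.27, 0) = 0
Node uu (S = 66.12): V_uu = 1/1.12·[0.9400·27.0437 + 0.0600·0.0000] = 22.6974
Node ud (S = 37.38): V_ud = 1/1.12·[0.9400·0.0000 + 0.0600·0.0000] = 0.0000
Node dd (S = 21.13): V_dd = 1/1.12·[0.9400·0.0000 + 0.0600·0.0000] = 0.0000
Node u (S = 57.5): V_u = 1/1.12·[0.9400·22.6974 + 0.0600·0.0000] = 19.0496
Node d (S = 32.5): V_d = 1/1.12·[0.9400·0.0000 + 0.0600·0.0000] = 0.0000
Node 0 (S = 50): V_0 = 1/1.12·[0.9400·19.0496 + 0.0600·0.0000] = 15.9881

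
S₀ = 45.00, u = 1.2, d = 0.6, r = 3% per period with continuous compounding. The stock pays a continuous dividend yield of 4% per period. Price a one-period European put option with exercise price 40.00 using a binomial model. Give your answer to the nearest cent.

4.41

Per-period risk-free factor R = e^0.03 = 1.0305; dividend-adjusted growth = e^(0.03−0.04) = 0.9900.
Risk-neutral probability p = (0.9900 − 0.6)/(1.2 − 0.6) = 0.3900/0.6000 = 0.6501
Terminal stock prices: S_u = 54, S_d = 27
Terminal payoffs (K − S): max(-14, 0) = 0, max(13, 0) = 13
Node 0 (S = 45): V_0 = e^(−0.03)·[0.6501·0.0000 + 0.3499·13.0000] = 4.4145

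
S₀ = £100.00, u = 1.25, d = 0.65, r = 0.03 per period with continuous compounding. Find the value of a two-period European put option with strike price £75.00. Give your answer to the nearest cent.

Risk-neutral probability p = (e^0.03 − 0.65)/(1.25 − 0.65) = 0.3805/0.6000 = 0.6341
Terminal stock prices: S_uu = 156.2, S_ud = 81.25, S_dd = 42.25
Terminal payoffs (K − S): max(-81.25, 0) = 0, max(-6.25, 0) = 0, max(32.75, 0) = 32.75
Node u (S = 125): V_u = e^(−0.03)·[0.6341·0.0000 + 0.3659·0.0000] = 0.0000
Node d (S = 65): V_d = e^(−0.03)·[0.6341·0.0000 + 0.3659·32.7500] = 11.6294
Node 0 (S = 100): V_0 = e^(−0.03)·[0.6341·0.0000 + 0.3659·11.6294] = 4.1295

£4.13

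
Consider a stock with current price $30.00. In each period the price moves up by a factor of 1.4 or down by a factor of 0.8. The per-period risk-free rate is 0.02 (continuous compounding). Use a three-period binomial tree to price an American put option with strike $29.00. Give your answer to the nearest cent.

Risk-neutral probability p = (e^0.02 − 0.8)/(1.4 − 0.8) = 0.2202/0.6000 = 0.3670
Terminal stock prices: S_uuu = 82.32, S_uud = 47.04, S_udd = 26.88, S_ddd = 15.36
Terminal payoffs (K − S): max(-53.32, 0) = 0, max(-18.04, 0) = 0, max(2.12, 0) = 2.12, max(13.64, 0) = 13.64
Node uu (S = 58.8): continuation = e^(−0.02)·[0.3670·0.0000 + 0.6330·0.0000] = 0.0000; exercise value = 0.0000 ≤ continuation, so V_uu = 0.0000
Node ud (S = 33.6): continuation = e^(−0.02)·[0.3670·0.0000 + 0.6330·2.1200] = 1.3154; exercise value = 0.0000 ≤ continuation, so V_ud = 1.3154
Node dd (S = 19.2): continuation = e^(−0.02)·[0.3670·2.1200 + 0.6330·13.6400] = 9.2258; exercise value = 9.8000 > continuation, so V_dd = 9.8000 (exercise)
Node u (S = 42): continuation = e^(−0.02)·[0.3670·0.0000 + 0.6330·1.3154] = 0.8161; exercise value = 0.0000 ≤ continuation, so V_u = 0.8161
Node d (S = 24): continuation = e^(−0.02)·[0.3670·1.3154 + 0.6330·9.8000] = 6.5537; exercise value = 5.0000 ≤ continuation, so V_d = 6.5537
Node 0 (S = 30): continuation = e^(−0.02)·[0.3670·0.8161 + 0.6330·6.5537] = 4.3599; exercise value = 0.0000 ≤ continuation, so V_0 = 4.3599

$4.36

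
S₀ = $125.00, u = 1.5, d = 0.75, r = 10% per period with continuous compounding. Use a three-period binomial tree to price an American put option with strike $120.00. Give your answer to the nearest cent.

$14.10

Risk-neutral probability p = (e^0.1 − 0.75)/(1.5 − 0.75) = 0.3552/0.7500 = 0.4736
Terminal stock prices: S_uuu = 421.9, S_uud = 210.9, S_udd = 105.5, S_ddd = 52.73
Terminal payoffs (K − S): max(-301.9, 0) = 0, max(-90.94, 0) = 0, max(14.53, 0) = 14.53, max(67.27, 0) = 67.27
Node uu (S = 281.2): continuation = e^(−0.1)·[0.4736·0.0000 + 0.5264·0.0000] = 0.0000; exercise value = 0.0000 ≤ continuation, so V_uu = 0.0000
Node ud (S = 140.6): continuation = e^(−0.1)·[0.4736·0.0000 + 0.5264·14.5312] = 6.9218; exercise value = 0.0000 ≤ continuation, so V_ud = 6.9218
Node dd (S = 70.31): continuation = e^(−0.1)·[0.4736·14.5312 + 0.5264·67.2656] = 38.2680; exercise value = 49.6875 > continuation, so V_dd = 49.6875 (exercise)
Node u (S = 187.5): continuation = e^(−0.1)·[0.4736·0.0000 + 0.5264·6.9218] = 3.2972; exercise value = 0.0000 ≤ continuation, so V_u = 3.2972
Node d (S = 93.75): continuation = e^(−0.1)·[0.4736·6.9218 + 0.5264·49.6875] = 26.6342; exercise value = 26.2500 ≤ continuation, so V_d = 26.6342
Node 0 (S = 125): continuation = e^(−0.1)·[0.4736·3.2972 + 0.5264·26.6342] = 14.0998; exercise value = 0.0000 ≤ continuation, so V_0 = 14.0998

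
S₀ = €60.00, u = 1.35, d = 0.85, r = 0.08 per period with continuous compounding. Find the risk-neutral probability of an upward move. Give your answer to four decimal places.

p = 0.4666

Risk-neutral probability p = (e^0.08 − 0.85)/(1.35 − 0.85) = 0.2333/0.5000 = 0.4666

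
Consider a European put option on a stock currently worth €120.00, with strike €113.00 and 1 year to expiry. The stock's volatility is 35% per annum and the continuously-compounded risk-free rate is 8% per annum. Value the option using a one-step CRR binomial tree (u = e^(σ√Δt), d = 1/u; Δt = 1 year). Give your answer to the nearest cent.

€12.34

CRR parameters: u = e^(σ√Δt) = e^(0.35·√1) = 1.4191, d = 1/u = 0.7047
Per-period rate: rΔt = 0.08·1 = 0.08, so R = e^0.08 = 1.0833
Risk-neutral probability p = (e^0.08 − 0.7047)/(1.4191 − 0.7047) = 0.3786/0.7144 = 0.5300
Terminal stock prices: S_u = 170.3, S_d = 84.56
Terminal payoffs (K − S): max(-57.29, 0) = 0, max(28.44, 0) = 28.44
Node 0 (S = 120): V_0 = e^(−0.08)·[0.5300·0.0000 + 0.4700·28.4374] = 12.3388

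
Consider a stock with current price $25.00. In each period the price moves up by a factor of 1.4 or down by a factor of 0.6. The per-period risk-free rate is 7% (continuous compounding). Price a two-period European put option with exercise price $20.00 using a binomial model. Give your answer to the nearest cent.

$1.60

Risk-neutral probability p = (e^0.07 − 0.6)/(1.4 − 0.6) = 0.4725/0.8000 = 0.5906
Terminal stock prices: S_uu = 49, S_ud = 21, S_dd = 9
Terminal payoffs (K − S): max(-29, 0) = 0, max(-1, 0) = 0, max(11, 0) = 11
Node u (S = 35): V_u = e^(−0.07)·[0.5906·0.0000 + 0.4094·0.0000] = 0.0000
Node d (S = 15): V_d = e^(−0.07)·[0.5906·0.0000 + 0.4094·11.0000] = 4.1986
Node 0 (S = 25): V_0 = e^(−0.07)·[0.5906·0.0000 + 0.4094·4.1986] = 1.6026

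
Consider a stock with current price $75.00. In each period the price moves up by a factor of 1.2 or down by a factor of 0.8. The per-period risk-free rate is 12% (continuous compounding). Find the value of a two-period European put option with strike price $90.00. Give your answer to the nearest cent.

Risk-neutral probability p = (e^0.12 − 0.8)/(1.2 − 0.8) = 0.3275/0.4000 = 0.8187
Terminal stock prices: S_uu = 108, S_ud = 72, S_dd = 48
Terminal payoffs (K − S): max(-18, 0) = 0, max(18, 0) = 18, max(42, 0) = 42
Node u (S = 90): V_u = e^(−0.12)·[0.8187·0.0000 + 0.1813·18.0000] = 2.8937
Node d (S = 60): V_d = e^(−0.12)·[0.8187·18.0000 + 0.1813·42.0000] = 19.8228
Node 0 (S = 75): V_0 = e^(−0.12)·[0.8187·2.8937 + 0.1813·19.8228] = 5.2880

$5.29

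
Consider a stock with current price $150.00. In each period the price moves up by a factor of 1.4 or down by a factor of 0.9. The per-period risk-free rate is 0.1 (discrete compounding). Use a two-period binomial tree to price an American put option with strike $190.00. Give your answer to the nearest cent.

Risk-neutral probability p = (1 + 0.1 − 0.9)/(1.4 − 0.9) = 0.2000/0.5000 = 0.4000
Terminal stock prices: S_uu = 294, S_ud = 189, S_dd = 121.5
Terminal payoffs (K − S): max(-104, 0) = 0, max(1, 0) = 1, max(68.5, 0) = 68.5
Node u (S = 210): continuation = 1/1.1·[0.4000·0.0000 + 0.6000·1.0000] = 0.5455; exercise value = 0.0000 ≤ continuation, so V_u = 0.5455
Node d (S = 135): continuation = 1/1.1·[0.4000·1.0000 + 0.6000·68.5000] = 37.7273; exercise value = 55.0000 > continuation, so V_d = 55.0000 (exercise)
Node 0 (S = 150): continuation = 1/1.1·[0.4000·0.5455 + 0.6000·55.0000] = 30.1983; exercise value = 40.0000 > continuation, so V_0 = 40.0000 (exercise)

$40.00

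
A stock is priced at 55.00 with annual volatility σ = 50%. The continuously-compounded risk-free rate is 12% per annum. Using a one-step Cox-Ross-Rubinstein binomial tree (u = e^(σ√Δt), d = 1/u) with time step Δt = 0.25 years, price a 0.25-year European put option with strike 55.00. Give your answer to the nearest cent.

5.93

CRR parameters: u = e^(σ√Δt) = e^(0.5·√0.25) = 1.2840, d = 1/u = 0.7788
Per-period rate: rΔt = 0.12·0.25 = 0.03, so R = e^0.03 = 1.0305
Risk-neutral probability p = (e^0.03 − 0.7788)/(1.2840 − 0.7788) = 0.2517/0.5052 = 0.4981
Terminal stock prices: S_u = 70.62, S_d = 42.83
Terminal payoffs (K − S): max(-15.62, 0) = 0, max(12.17, 0) = 12.17
Node 0 (S = 55): V_0 = e^(−0.03)·[0.4981·0.0000 + 0.5019·12.1660] = 5.9256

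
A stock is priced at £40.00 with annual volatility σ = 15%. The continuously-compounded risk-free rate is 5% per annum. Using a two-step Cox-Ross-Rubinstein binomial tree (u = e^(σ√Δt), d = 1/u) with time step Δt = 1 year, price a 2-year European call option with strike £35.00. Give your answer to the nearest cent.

CRR parameters: u = e^(σ√Δt) = e^(0.15·√1) = 1.1618, d = 1/u = 0.8607
Per-period rate: rΔt = 0.05·1 = 0.05, so R = e^0.05 = 1.0513
Risk-neutral probability p = (e^0.05 − 0.8607)/(1.1618 − 0.8607) = 0.1906/0.3011 = 0.6328
Terminal stock prices: S_uu = 53.99, S_ud = 40, S_dd = 29.63
Terminal payoffs (S − K): max(18.99, 0) = 18.99, max(5, 0) = 5, max(-5.367, 0) = 0
Node u (S = 46.47): V_u = e^(−0.05)·[0.6328·18.9944 + 0.3672·5.0000] = 13.1803
Node d (S = 34.43): V_d = e^(−0.05)·[0.6328·5.0000 + 0.3672·0.0000] = 3.0099
Node 0 (S = 40): V_0 = e^(−0.05)·[0.6328·13.1803 + 0.3672·3.0099] = 8.9854

£8.99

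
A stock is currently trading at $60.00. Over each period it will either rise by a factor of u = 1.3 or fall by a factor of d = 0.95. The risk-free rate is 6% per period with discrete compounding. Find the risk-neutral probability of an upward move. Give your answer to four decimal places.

p = 0.3143

Risk-neutral probability p = (1 + 0.06 − 0.95)/(1.3 − 0.95) = 0.1100/0.3500 = 0.3143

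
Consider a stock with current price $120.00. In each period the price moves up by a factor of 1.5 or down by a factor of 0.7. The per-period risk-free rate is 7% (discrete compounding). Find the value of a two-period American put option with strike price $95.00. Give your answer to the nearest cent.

Risk-neutral probability p = (1 + 0.07 − 0.7)/(1.5 − 0.7) = 0.3700/0.8000 = 0.4625
Terminal stock prices: S_uu = 270, S_ud = 126, S_dd = 58.8
Terminal payoffs (K − S): max(-175, 0) = 0, max(-31, 0) = 0, max(36.2, 0) = 36.2
Node u (S = 180): continuation = 1/1.07·[0.4625·0.0000 + 0.5375·0.0000] = 0.0000; exercise value = 0.0000 ≤ continuation, so V_u = 0.0000
Node d (S = 84): continuation = 1/1.07·[0.4625·0.0000 + 0.5375·36.2000] = 18.1846; exercise value = 11.0000 ≤ continuation, so V_d = 18.1846
Node 0 (S = 120): continuation = 1/1.07·[0.4625·0.0000 + 0.5375·18.1846] = 9.1348; exercise value = 0.0000 ≤ continuation, so V_0 = 9.1348

$9.13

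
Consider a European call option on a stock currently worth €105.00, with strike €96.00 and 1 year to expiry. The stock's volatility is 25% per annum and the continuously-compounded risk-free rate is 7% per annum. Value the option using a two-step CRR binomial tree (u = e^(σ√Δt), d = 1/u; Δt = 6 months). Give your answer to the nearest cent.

CRR parameters: u = e^(σ√Δt) = e^(0.25·√0.5) = 1.1934, d = 1/u = 0.8380
Per-period rate: rΔt = 0.07·0.5 = 0.035, so R = e^0.035 = 1.0356
Risk-neutral probability p = (e^0.035 − 0.8380)/(1.1934 − 0.8380) = 0.1977/0.3554 = 0.5561
Terminal stock prices: S_uu = 149.5, S_ud = 105, S_dd = 73.73
Terminal payoffs (S − K): max(53.53, 0) = 53.53, max(9, 0) = 9, max(-22.27, 0) = 0
Node u (S = 125.3): V_u = e^(−0.035)·[0.5561·53.5325 + 0.4439·9.0000] = 32.6052
Node d (S = 87.99): V_d = e^(−0.035)·[0.5561·9.0000 + 0.4439·0.0000] = 4.8332
Node 0 (S = 105): V_0 = e^(−0.035)·[0.5561·32.6052 + 0.4439·4.8332] = 19.5810

€19.58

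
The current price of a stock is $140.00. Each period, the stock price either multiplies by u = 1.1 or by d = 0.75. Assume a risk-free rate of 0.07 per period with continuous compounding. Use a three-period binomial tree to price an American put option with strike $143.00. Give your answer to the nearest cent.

Risk-neutral probability p = (e^0.07 − 0.75)/(1.1 − 0.75) = 0.3225/0.3500 = 0.9215
Terminal stock prices: S_uuu = 186.3, S_uud = 127.1, S_udd = 86.62, S_ddd = 59.06
Terminal payoffs (K − S): max(-43.34, 0) = 0, max(15.95, 0) = 15.95, max(56.38, 0) = 56.38, max(83.94, 0) = 83.94
Node uu (S = 169.4): continuation = e^(−0.07)·[0.9215·0.0000 + 0.0785·15.9500] = 1.1681; exercise value = 0.0000 ≤ continuation, so V_uu = 1.1681
Node ud (S = 115.5): continuation = e^(−0.07)·[0.9215·15.9500 + 0.0785·56.3750] = 17.8323; exercise value = 27.5000 > continuation, so V_ud = 27.5000 (exercise)
Node dd (S = 78.75): continuation = e^(−0.07)·[0.9215·56.3750 + 0.0785·83.9375] = 54.5823; exercise value = 64.2500 > continuation, so V_dd = 64.2500 (exercise)
Node u (S = 154): continuation = e^(−0.07)·[0.9215·1.1681 + 0.0785·27.5000] = 3.0177; exercise value = 0.0000 ≤ continuation, so V_u = 3.0177
Node d (S = 105): continuation = e^(−0.07)·[0.9215·27.5000 + 0.0785·64.2500] = 28.3323; exercise value = 38.0000 > continuation, so V_d = 38.0000 (exercise)
Node 0 (S = 140): continuation = e^(−0.07)·[0.9215·3.0177 + 0.0785·38.0000] = 5.3757; exercise value = 3.0000 ≤ continuation, so V_0 = 5.3757

$5.38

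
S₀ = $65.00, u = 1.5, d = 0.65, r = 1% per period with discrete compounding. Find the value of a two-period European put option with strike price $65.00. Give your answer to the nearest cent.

Risk-neutral probability p = (1 + 0.01 − 0.65)/(1.5 − 0.65) = 0.3600/0.8500 = 0.4235
Terminal stock prices: S_uu = 146.2, S_ud = 63.38, S_dd = 27.46
Terminal payoffs (K − S): max(-81.25, 0) = 0, max(1.625, 0) = 1.625, max(37.54, 0) = 37.54
Node u (S = 97.5): V_u = 1/1.01·[0.4235·0.0000 + 0.5765·1.6250] = 0.9275
Node d (S = 42.25): V_d = 1/1.01·[0.4235·1.6250 + 0.5765·37.5375] = 22.1064
Node 0 (S = 65): V_0 = 1/1.01·[0.4235·0.9275 + 0.5765·22.1064] = 13.0065

$13.01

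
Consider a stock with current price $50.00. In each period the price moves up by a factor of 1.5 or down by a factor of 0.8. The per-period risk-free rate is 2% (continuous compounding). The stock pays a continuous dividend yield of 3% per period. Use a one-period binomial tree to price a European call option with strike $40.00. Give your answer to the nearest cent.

Per-period risk-free factor R = e^0.02 = 1.0202; dividend-adjusted growth = e^(0.02−0.03) = 0.9900.
Risk-neutral probability p = (0.9900 − 0.8)/(1.5 − 0.8) = 0.1900/0.7000 = 0.2715
Terminal stock prices: S_u = 75, S_d = 40
Terminal payoffs (S − K): max(35, 0) = 35, max(0, 0) = 0
Node 0 (S = 50): V_0 = e^(−0.02)·[0.2715·35.0000 + 0.7285·0.0000] = 9.3143

$9.31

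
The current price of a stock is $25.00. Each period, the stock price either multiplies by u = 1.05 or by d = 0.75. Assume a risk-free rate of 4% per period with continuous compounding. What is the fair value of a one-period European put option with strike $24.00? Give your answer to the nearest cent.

$0.15

Risk-neutral probability p = (e^0.04 − 0.75)/(1.05 − 0.75) = 0.2908/0.3000 = 0.9694
Terminal stock prices: S_u = 26.25, S_d = 18.75
Terminal payoffs (K − S): max(-2.25, 0) = 0, max(5.25, 0) = 5.25
Node 0 (S = 25): V_0 = e^(−0.04)·[0.9694·0.0000 + 0.0306·5.2500] = 0.1545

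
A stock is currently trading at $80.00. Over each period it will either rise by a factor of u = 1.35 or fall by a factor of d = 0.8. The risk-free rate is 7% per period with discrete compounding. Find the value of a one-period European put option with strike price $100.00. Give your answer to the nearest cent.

$17.13

Risk-neutral probability p = (1 + 0.07 − 0.8)/(1.35 − 0.8) = 0.2700/0.5500 = 0.4909
Terminal stock prices: S_u = 108, S_d = 64
Terminal payoffs (K − S): max(-8, 0) = 0, max(36, 0) = 36
Node 0 (S = 80): V_0 = 1/1.07·[0.4909·0.0000 + 0.5091·36.0000] = 17.1283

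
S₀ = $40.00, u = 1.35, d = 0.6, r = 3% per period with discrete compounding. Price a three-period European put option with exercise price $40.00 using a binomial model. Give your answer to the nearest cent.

Risk-neutral probability p = (1 + 0.03 − 0.6)/(1.35 − 0.6) = 0.4300/0.7500 = 0.5733
Terminal stock prices: S_uuu = 98.42, S_uud = 43.74, S_udd = 19.44, S_ddd = 8.64
Terminal payoffs (K − S): max(-58.42, 0) = 0, max(-3.74, 0) = 0, max(20.56, 0) = 20.56, max(31.36, 0) = 31.36
Node uu (S = 72.9): V_uu = 1/1.03·[0.5733·0.0000 + 0.4267·0.0000] = 0.0000
Node ud (S = 32.4): V_ud = 1/1.03·[0.5733·0.0000 + 0.4267·20.5600] = 8.5168
Node dd (S = 14.4): V_dd = 1/1.03·[0.5733·20.5600 + 0.4267·31.3600] = 24.4350
Node u (S = 54): V_u = 1/1.03·[0.5733·0.0000 + 0.4267·8.5168] = 3.5280
Node d (S = 24): V_d = 1/1.03·[0.5733·8.5168 + 0.4267·24.4350] = 14.8626
Node 0 (S = 40): V_0 = 1/1.03·[0.5733·3.5280 + 0.4267·14.8626] = 8.1205

$8.12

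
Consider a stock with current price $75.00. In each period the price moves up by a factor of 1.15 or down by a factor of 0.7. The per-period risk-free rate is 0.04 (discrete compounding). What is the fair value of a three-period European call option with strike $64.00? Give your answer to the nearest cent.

$21.22

Risk-neutral probability p = (1 + 0.04 − 0.7)/(1.15 − 0.7) = 0.3400/0.4500 = 0.7556
Terminal stock prices: S_uuu = 114.1, S_uud = 69.43, S_udd = 42.26, S_ddd = 25.72
Terminal payoffs (S − K): max(50.07, 0) = 50.07, max(5.431, 0) = 5.431, max(-21.74, 0) = 0, max(-38.28, 0) = 0
Node uu (S = 99.19): V_uu = 1/1.04·[0.7556·50.0656 + 0.2444·5.4312] = 37.6490
Node ud (S = 60.37): V_ud = 1/1.04·[0.7556·5.4312 + 0.2444·0.0000] = 3.9458
Node dd (S = 36.75): V_dd = 1/1.04·[0.7556·0.0000 + 0.2444·0.0000] = 0.0000
Node u (S = 86.25): V_u = 1/1.04·[0.7556·37.6490 + 0.2444·3.9458] = 28.2793
Node d (S = 52.5): V_d = 1/1.04·[0.7556·3.9458 + 0.2444·0.0000] = 2.8666
Node 0 (S = 75): V_0 = 1/1.04·[0.7556·28.2793 + 0.2444·2.8666] = 21.2186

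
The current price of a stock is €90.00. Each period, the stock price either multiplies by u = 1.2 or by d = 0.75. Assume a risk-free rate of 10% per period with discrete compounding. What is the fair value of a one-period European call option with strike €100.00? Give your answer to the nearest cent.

Risk-neutral probability p = (1 + 0.1 − 0.75)/(1.2 − 0.75) = 0.3500/0.4500 = 0.7778
Terminal stock prices: S_u = 108, S_d = 67.5
Terminal payoffs (S − K): max(8, 0) = 8, max(-32.5, 0) = 0
Node 0 (S = 90): V_0 = 1/1.1·[0.7778·8.0000 + 0.2222·0.0000] = 5.6566

€5.66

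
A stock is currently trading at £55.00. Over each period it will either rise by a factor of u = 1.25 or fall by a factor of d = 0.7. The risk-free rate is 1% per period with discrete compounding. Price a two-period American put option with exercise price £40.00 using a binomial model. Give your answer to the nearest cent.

£2.44

Risk-neutral probability p = (1 + 0.01 − 0.7)/(1.25 − 0.7) = 0.3100/0.5500 = 0.5636
Terminal stock prices: S_uu = 85.94, S_ud = 48.12, S_dd = 26.95
Terminal payoffs (K − S): max(-45.94, 0) = 0, max(-8.125, 0) = 0, max(13.05, 0) = 13.05
Node u (S = 68.75): continuation = 1/1.01·[0.5636·0.0000 + 0.4364·0.0000] = 0.0000; exercise value = 0.0000 ≤ continuation, so V_u = 0.0000
Node d (S = 38.5): continuation = 1/1.01·[0.5636·0.0000 + 0.4364·13.0500] = 5.6382; exercise value = 1.5000 ≤ continuation, so V_d = 5.6382
Node 0 (S = 55): continuation = 1/1.01·[0.5636·0.0000 + 0.4364·5.6382] = 2.4359; exercise value = 0.0000 ≤ continuation, so V_0 = 2.4359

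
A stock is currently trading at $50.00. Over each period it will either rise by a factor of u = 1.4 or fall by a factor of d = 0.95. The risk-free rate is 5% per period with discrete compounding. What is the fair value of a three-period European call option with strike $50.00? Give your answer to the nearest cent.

$9.71

Risk-neutral probability p = (1 + 0.05 − 0.95)/(1.4 − 0.95) = 0.1000/0.4500 = 0.2222
Terminal stock prices: S_uuu = 137.2, S_uud = 93.1, S_udd = 63.17, S_ddd = 42.87
Terminal payoffs (S − K): max(87.2, 0) = 87.2, max(43.1, 0) = 43.1, max(13.17, 0) = 13.17, max(-7.131, 0) = 0
Node uu (S = 98): V_uu = 1/1.05·[0.2222·87.2000 + 0.7778·43.1000] = 50.3810
Node ud (S = 66.5): V_ud = 1/1.05·[0.2222·43.1000 + 0.7778·13.1750] = 18.8810
Node dd (S = 45.12): V_dd = 1/1.05·[0.2222·13.1750 + 0.7778·0.0000] = 2.7884
Node u (S = 70): V_u = 1/1.05·[0.2222·50.3810 + 0.7778·18.8810] = 24.6485
Node d (S = 47.5): V_d = 1/1.05·[0.2222·18.8810 + 0.7778·2.7884] = 6.0614
Node 0 (S = 50): V_0 = 1/1.05·[0.2222·24.6485 + 0.7778·6.0614] = 9.7066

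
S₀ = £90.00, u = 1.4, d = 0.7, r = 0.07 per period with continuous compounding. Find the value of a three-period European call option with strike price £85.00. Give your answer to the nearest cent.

Risk-neutral probability p = (e^0.07 − 0.7)/(1.4 − 0.7) = 0.3725/0.7000 = 0.5322
Terminal stock prices: S_uuu = 247, S_uud = 123.5, S_udd = 61.74, S_ddd = 30.87
Terminal payoffs (S − K): max(162, 0) = 162, max(38.48, 0) = 38.48, max(-23.26, 0) = 0, max(-54.13, 0) = 0
Node uu (S = 176.4): V_uu = e^(−0.07)·[0.5322·161.9600 + 0.4678·38.4800] = 97.1465
Node ud (S = 88.2): V_ud = e^(−0.07)·[0.5322·38.4800 + 0.4678·0.0000] = 19.0929
Node dd (S = 44.1): V_dd = e^(−0.07)·[0.5322·0.0000 + 0.4678·0.0000] = 0.0000
Node u (S = 126): V_u = e^(−0.07)·[0.5322·97.1465 + 0.4678·19.0929] = 56.5306
Node d (S = 63): V_d = e^(−0.07)·[0.5322·19.0929 + 0.4678·0.0000] = 9.4735
Node 0 (S = 90): V_0 = e^(−0.07)·[0.5322·56.5306 + 0.4678·9.4735] = 32.1817

£32.18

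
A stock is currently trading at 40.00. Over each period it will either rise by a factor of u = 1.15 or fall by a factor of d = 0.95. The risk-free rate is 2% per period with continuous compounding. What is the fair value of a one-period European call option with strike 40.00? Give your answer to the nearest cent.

Risk-neutral probability p = (e^0.02 − 0.95)/(1.15 − 0.95) = 0.0702/0.2000 = 0.3510
Terminal stock prices: S_u = 46, S_d = 38
Terminal payoffs (S − K): max(6, 0) = 6, max(-2, 0) = 0
Node 0 (S = 40): V_0 = e^(−0.02)·[0.3510·6.0000 + 0.6490·0.0000] = 2.0643

2.06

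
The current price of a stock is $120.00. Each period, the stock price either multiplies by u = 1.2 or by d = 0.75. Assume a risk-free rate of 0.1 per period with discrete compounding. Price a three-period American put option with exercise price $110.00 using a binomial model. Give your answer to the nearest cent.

Risk-neutral probability p = (1 + 0.1 − 0.75)/(1.2 − 0.75) = 0.3500/0.4500 = 0.7778
Terminal stock prices: S_uuu = 207.4, S_uud = 129.6, S_udd = 81, S_ddd = 50.62
Terminal payoffs (K − S): max(-97.36, 0) = 0, max(-19.6, 0) = 0, max(29, 0) = 29, max(59.38, 0) = 59.38
Node uu (S = 172.8): continuation = 1/1.1·[0.7778·0.0000 + 0.2222·0.0000] = 0.0000; exercise value = 0.0000 ≤ continuation, so V_uu = 0.0000
Node ud (S = 108): continuation = 1/1.1·[0.7778·0.0000 + 0.2222·29.0000] = 5.8586; exercise value = 2.0000 ≤ continuation, so V_ud = 5.8586
Node dd (S = 67.5): continuation = 1/1.1·[0.7778·29.0000 + 0.2222·59.3750] = 32.5000; exercise value = 42.5000 > continuation, so V_dd = 42.5000 (exercise)
Node u (S = 144): continuation = 1/1.1·[0.7778·0.0000 + 0.2222·5.8586] = 1.1836; exercise value = 0.0000 ≤ continuation, so V_u = 1.1836
Node d (S = 90): continuation = 1/1.1·[0.7778·5.8586 + 0.2222·42.5000] = 12.7283; exercise value = 20.0000 > continuation, so V_d = 20.0000 (exercise)
Node 0 (S = 120): continuation = 1/1.1·[0.7778·1.1836 + 0.2222·20.0000] = 4.8773; exercise value = 0.0000 ≤ continuation, so V_0 = 4.8773

$4.88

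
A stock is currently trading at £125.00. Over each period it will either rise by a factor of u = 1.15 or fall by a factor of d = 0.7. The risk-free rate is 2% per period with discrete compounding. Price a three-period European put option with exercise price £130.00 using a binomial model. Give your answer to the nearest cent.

£17.87

Risk-neutral probability p = (1 + 0.02 − 0.7)/(1.15 − 0.7) = 0.3200/0.4500 = 0.7111
Terminal stock prices: S_uuu = 190.1, S_uud = 115.7, S_udd = 70.44, S_ddd = 42.87
Terminal payoffs (K − S): max(-60.11, 0) = 0, max(14.28, 0) = 14.28, max(59.56, 0) = 59.56, max(87.12, 0) = 87.12
Node uu (S = 165.3): V_uu = 1/1.02·[0.7111·0.0000 + 0.2889·14.2813] = 4.0448
Node ud (S = 100.6): V_ud = 1/1.02·[0.7111·14.2813 + 0.2889·59.5625] = 26.8260
Node dd (S = 61.25): V_dd = 1/1.02·[0.7111·59.5625 + 0.2889·87.1250] = 66.2010
Node u (S = 143.8): V_u = 1/1.02·[0.7111·4.0448 + 0.2889·26.8260] = 10.4177
Node d (S = 87.5): V_d = 1/1.02·[0.7111·26.8260 + 0.2889·66.2010] = 37.4519
Node 0 (S = 125): V_0 = 1/1.02·[0.7111·10.4177 + 0.2889·37.4519] = 17.8702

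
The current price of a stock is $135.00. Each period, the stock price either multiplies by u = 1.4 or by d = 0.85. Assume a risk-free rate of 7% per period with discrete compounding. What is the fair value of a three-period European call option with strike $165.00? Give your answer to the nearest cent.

Risk-neutral probability p = (1 + 0.07 − 0.85)/(1.4 − 0.85) = 0.2200/0.5500 = 0.4000
Terminal stock prices: S_uuu = 370.4, S_uud = 224.9, S_udd = 136.6, S_ddd = 82.91
Terminal payoffs (S − K): max(205.4, 0) = 205.4, max(59.91, 0) = 59.91, max(-28.45, 0) = 0, max(-82.09, 0) = 0
Node uu (S = 264.6): V_uu = 1/1.07·[0.4000·205.4400 + 0.6000·59.9100] = 110.3944
Node ud (S = 160.7): V_ud = 1/1.07·[0.4000·59.9100 + 0.6000·0.0000] = 22.3963
Node dd (S = 97.54): V_dd = 1/1.07·[0.4000·0.0000 + 0.6000·0.0000] = 0.0000
Node u (S = 189): V_u = 1/1.07·[0.4000·110.3944 + 0.6000·22.3963] = 53.8276
Node d (S = 114.8): V_d = 1/1.07·[0.4000·22.3963 + 0.6000·0.0000] = 8.3724
Node 0 (S = 135): V_0 = 1/1.07·[0.4000·53.8276 + 0.6000·8.3724] = 24.8173

$24.82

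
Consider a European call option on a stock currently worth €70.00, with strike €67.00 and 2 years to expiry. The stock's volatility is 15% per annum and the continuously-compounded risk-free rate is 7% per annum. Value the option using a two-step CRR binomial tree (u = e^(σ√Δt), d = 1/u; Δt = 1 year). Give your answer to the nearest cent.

€12.91

CRR parameters: u = e^(σ√Δt) = e^(0.15·√1) = 1.1618, d = 1/u = 0.8607
Per-period rate: rΔt = 0.07·1 = 0.07, so R = e^0.07 = 1.0725
Risk-neutral probability p = (e^0.07 − 0.8607)/(1.1618 − 0.8607) = 0.2118/0.3011 = 0.7034
Terminal stock prices: S_uu = 94.49, S_ud = 70, S_dd = 51.86
Terminal payoffs (S − K): max(27.49, 0) = 27.49, max(3, 0) = 3, max(-15.14, 0) = 0
Node u (S = 81.33): V_u = e^(−0.07)·[0.7034·27.4901 + 0.2966·3.0000] = 18.8580
Node d (S = 60.25): V_d = e^(−0.07)·[0.7034·3.0000 + 0.2966·0.0000] = 1.9674
Node 0 (S = 70): V_0 = e^(−0.07)·[0.7034·18.8580 + 0.2966·1.9674] = 12.9114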